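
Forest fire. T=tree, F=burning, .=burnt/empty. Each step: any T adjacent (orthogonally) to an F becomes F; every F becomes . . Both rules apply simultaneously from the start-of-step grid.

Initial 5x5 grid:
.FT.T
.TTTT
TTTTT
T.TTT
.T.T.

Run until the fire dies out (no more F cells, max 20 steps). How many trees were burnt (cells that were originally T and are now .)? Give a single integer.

Answer: 16

Derivation:
Step 1: +2 fires, +1 burnt (F count now 2)
Step 2: +2 fires, +2 burnt (F count now 2)
Step 3: +3 fires, +2 burnt (F count now 3)
Step 4: +4 fires, +3 burnt (F count now 4)
Step 5: +3 fires, +4 burnt (F count now 3)
Step 6: +2 fires, +3 burnt (F count now 2)
Step 7: +0 fires, +2 burnt (F count now 0)
Fire out after step 7
Initially T: 17, now '.': 24
Total burnt (originally-T cells now '.'): 16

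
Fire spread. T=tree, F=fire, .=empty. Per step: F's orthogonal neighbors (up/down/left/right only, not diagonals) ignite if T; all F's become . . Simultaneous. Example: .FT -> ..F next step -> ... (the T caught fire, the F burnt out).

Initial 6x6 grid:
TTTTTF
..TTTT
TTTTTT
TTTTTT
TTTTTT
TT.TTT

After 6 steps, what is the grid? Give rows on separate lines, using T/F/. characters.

Step 1: 2 trees catch fire, 1 burn out
  TTTTF.
  ..TTTF
  TTTTTT
  TTTTTT
  TTTTTT
  TT.TTT
Step 2: 3 trees catch fire, 2 burn out
  TTTF..
  ..TTF.
  TTTTTF
  TTTTTT
  TTTTTT
  TT.TTT
Step 3: 4 trees catch fire, 3 burn out
  TTF...
  ..TF..
  TTTTF.
  TTTTTF
  TTTTTT
  TT.TTT
Step 4: 5 trees catch fire, 4 burn out
  TF....
  ..F...
  TTTF..
  TTTTF.
  TTTTTF
  TT.TTT
Step 5: 5 trees catch fire, 5 burn out
  F.....
  ......
  TTF...
  TTTF..
  TTTTF.
  TT.TTF
Step 6: 4 trees catch fire, 5 burn out
  ......
  ......
  TF....
  TTF...
  TTTF..
  TT.TF.

......
......
TF....
TTF...
TTTF..
TT.TF.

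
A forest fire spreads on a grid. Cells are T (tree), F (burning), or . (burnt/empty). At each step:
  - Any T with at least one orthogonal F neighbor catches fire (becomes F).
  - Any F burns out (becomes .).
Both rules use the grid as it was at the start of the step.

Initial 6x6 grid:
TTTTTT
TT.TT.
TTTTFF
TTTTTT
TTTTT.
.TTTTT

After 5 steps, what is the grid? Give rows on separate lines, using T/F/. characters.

Step 1: 4 trees catch fire, 2 burn out
  TTTTTT
  TT.TF.
  TTTF..
  TTTTFF
  TTTTT.
  .TTTTT
Step 2: 5 trees catch fire, 4 burn out
  TTTTFT
  TT.F..
  TTF...
  TTTF..
  TTTTF.
  .TTTTT
Step 3: 6 trees catch fire, 5 burn out
  TTTF.F
  TT....
  TF....
  TTF...
  TTTF..
  .TTTFT
Step 4: 7 trees catch fire, 6 burn out
  TTF...
  TF....
  F.....
  TF....
  TTF...
  .TTF.F
Step 5: 5 trees catch fire, 7 burn out
  TF....
  F.....
  ......
  F.....
  TF....
  .TF...

TF....
F.....
......
F.....
TF....
.TF...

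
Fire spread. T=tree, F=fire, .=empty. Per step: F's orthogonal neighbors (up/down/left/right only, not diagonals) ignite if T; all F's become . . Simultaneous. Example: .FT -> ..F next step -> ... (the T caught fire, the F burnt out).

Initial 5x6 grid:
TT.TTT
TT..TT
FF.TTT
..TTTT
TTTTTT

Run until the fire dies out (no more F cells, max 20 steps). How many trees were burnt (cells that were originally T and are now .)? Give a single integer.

Answer: 4

Derivation:
Step 1: +2 fires, +2 burnt (F count now 2)
Step 2: +2 fires, +2 burnt (F count now 2)
Step 3: +0 fires, +2 burnt (F count now 0)
Fire out after step 3
Initially T: 22, now '.': 12
Total burnt (originally-T cells now '.'): 4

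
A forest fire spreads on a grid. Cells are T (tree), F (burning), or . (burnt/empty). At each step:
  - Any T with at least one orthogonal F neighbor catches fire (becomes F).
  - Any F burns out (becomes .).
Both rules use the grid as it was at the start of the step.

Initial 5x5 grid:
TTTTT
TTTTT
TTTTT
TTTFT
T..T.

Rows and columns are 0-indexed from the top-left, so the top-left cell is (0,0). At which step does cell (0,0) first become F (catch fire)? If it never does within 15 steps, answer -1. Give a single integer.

Step 1: cell (0,0)='T' (+4 fires, +1 burnt)
Step 2: cell (0,0)='T' (+4 fires, +4 burnt)
Step 3: cell (0,0)='T' (+5 fires, +4 burnt)
Step 4: cell (0,0)='T' (+5 fires, +5 burnt)
Step 5: cell (0,0)='T' (+2 fires, +5 burnt)
Step 6: cell (0,0)='F' (+1 fires, +2 burnt)
  -> target ignites at step 6
Step 7: cell (0,0)='.' (+0 fires, +1 burnt)
  fire out at step 7

6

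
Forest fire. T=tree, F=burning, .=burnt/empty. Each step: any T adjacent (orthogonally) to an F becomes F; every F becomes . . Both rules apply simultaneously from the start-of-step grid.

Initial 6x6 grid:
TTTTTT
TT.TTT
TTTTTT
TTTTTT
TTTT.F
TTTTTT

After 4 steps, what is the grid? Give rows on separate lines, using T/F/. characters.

Step 1: 2 trees catch fire, 1 burn out
  TTTTTT
  TT.TTT
  TTTTTT
  TTTTTF
  TTTT..
  TTTTTF
Step 2: 3 trees catch fire, 2 burn out
  TTTTTT
  TT.TTT
  TTTTTF
  TTTTF.
  TTTT..
  TTTTF.
Step 3: 4 trees catch fire, 3 burn out
  TTTTTT
  TT.TTF
  TTTTF.
  TTTF..
  TTTT..
  TTTF..
Step 4: 6 trees catch fire, 4 burn out
  TTTTTF
  TT.TF.
  TTTF..
  TTF...
  TTTF..
  TTF...

TTTTTF
TT.TF.
TTTF..
TTF...
TTTF..
TTF...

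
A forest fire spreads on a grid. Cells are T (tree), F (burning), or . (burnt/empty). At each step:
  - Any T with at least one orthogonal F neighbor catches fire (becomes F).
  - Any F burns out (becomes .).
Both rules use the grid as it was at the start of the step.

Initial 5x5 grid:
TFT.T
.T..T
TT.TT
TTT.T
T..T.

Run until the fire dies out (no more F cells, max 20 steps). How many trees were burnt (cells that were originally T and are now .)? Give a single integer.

Answer: 9

Derivation:
Step 1: +3 fires, +1 burnt (F count now 3)
Step 2: +1 fires, +3 burnt (F count now 1)
Step 3: +2 fires, +1 burnt (F count now 2)
Step 4: +2 fires, +2 burnt (F count now 2)
Step 5: +1 fires, +2 burnt (F count now 1)
Step 6: +0 fires, +1 burnt (F count now 0)
Fire out after step 6
Initially T: 15, now '.': 19
Total burnt (originally-T cells now '.'): 9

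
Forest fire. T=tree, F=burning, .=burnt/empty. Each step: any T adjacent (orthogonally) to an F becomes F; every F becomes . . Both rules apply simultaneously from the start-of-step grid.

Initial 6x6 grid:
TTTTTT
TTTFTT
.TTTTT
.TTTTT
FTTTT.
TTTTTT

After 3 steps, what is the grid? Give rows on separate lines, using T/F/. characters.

Step 1: 6 trees catch fire, 2 burn out
  TTTFTT
  TTF.FT
  .TTFTT
  .TTTTT
  .FTTT.
  FTTTTT
Step 2: 10 trees catch fire, 6 burn out
  TTF.FT
  TF...F
  .TF.FT
  .FTFTT
  ..FTT.
  .FTTTT
Step 3: 9 trees catch fire, 10 burn out
  TF...F
  F.....
  .F...F
  ..F.FT
  ...FT.
  ..FTTT

TF...F
F.....
.F...F
..F.FT
...FT.
..FTTT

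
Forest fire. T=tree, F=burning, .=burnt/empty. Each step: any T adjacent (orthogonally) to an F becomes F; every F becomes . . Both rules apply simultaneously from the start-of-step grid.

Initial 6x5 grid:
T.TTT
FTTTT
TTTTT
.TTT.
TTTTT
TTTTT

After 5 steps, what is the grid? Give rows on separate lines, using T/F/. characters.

Step 1: 3 trees catch fire, 1 burn out
  F.TTT
  .FTTT
  FTTTT
  .TTT.
  TTTTT
  TTTTT
Step 2: 2 trees catch fire, 3 burn out
  ..TTT
  ..FTT
  .FTTT
  .TTT.
  TTTTT
  TTTTT
Step 3: 4 trees catch fire, 2 burn out
  ..FTT
  ...FT
  ..FTT
  .FTT.
  TTTTT
  TTTTT
Step 4: 5 trees catch fire, 4 burn out
  ...FT
  ....F
  ...FT
  ..FT.
  TFTTT
  TTTTT
Step 5: 6 trees catch fire, 5 burn out
  ....F
  .....
  ....F
  ...F.
  F.FTT
  TFTTT

....F
.....
....F
...F.
F.FTT
TFTTT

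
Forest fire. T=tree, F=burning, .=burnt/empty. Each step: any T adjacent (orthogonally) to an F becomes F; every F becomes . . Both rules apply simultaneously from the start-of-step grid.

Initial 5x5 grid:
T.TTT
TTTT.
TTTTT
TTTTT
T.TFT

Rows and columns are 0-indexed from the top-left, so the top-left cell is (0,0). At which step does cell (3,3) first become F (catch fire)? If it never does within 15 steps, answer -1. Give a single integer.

Step 1: cell (3,3)='F' (+3 fires, +1 burnt)
  -> target ignites at step 1
Step 2: cell (3,3)='.' (+3 fires, +3 burnt)
Step 3: cell (3,3)='.' (+4 fires, +3 burnt)
Step 4: cell (3,3)='.' (+4 fires, +4 burnt)
Step 5: cell (3,3)='.' (+5 fires, +4 burnt)
Step 6: cell (3,3)='.' (+1 fires, +5 burnt)
Step 7: cell (3,3)='.' (+1 fires, +1 burnt)
Step 8: cell (3,3)='.' (+0 fires, +1 burnt)
  fire out at step 8

1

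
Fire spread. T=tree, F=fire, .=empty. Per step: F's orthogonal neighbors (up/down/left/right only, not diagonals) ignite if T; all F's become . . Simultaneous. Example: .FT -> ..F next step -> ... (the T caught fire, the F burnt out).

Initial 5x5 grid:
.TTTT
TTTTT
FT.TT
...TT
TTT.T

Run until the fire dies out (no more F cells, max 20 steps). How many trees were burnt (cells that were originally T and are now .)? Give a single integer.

Answer: 15

Derivation:
Step 1: +2 fires, +1 burnt (F count now 2)
Step 2: +1 fires, +2 burnt (F count now 1)
Step 3: +2 fires, +1 burnt (F count now 2)
Step 4: +2 fires, +2 burnt (F count now 2)
Step 5: +3 fires, +2 burnt (F count now 3)
Step 6: +3 fires, +3 burnt (F count now 3)
Step 7: +1 fires, +3 burnt (F count now 1)
Step 8: +1 fires, +1 burnt (F count now 1)
Step 9: +0 fires, +1 burnt (F count now 0)
Fire out after step 9
Initially T: 18, now '.': 22
Total burnt (originally-T cells now '.'): 15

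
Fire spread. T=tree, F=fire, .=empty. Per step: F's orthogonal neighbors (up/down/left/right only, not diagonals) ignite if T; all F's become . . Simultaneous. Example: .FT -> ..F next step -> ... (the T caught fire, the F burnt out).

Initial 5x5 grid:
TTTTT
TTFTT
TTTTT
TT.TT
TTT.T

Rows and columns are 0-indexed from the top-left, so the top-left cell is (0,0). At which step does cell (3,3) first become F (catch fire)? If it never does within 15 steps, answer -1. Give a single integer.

Step 1: cell (3,3)='T' (+4 fires, +1 burnt)
Step 2: cell (3,3)='T' (+6 fires, +4 burnt)
Step 3: cell (3,3)='F' (+6 fires, +6 burnt)
  -> target ignites at step 3
Step 4: cell (3,3)='.' (+3 fires, +6 burnt)
Step 5: cell (3,3)='.' (+3 fires, +3 burnt)
Step 6: cell (3,3)='.' (+0 fires, +3 burnt)
  fire out at step 6

3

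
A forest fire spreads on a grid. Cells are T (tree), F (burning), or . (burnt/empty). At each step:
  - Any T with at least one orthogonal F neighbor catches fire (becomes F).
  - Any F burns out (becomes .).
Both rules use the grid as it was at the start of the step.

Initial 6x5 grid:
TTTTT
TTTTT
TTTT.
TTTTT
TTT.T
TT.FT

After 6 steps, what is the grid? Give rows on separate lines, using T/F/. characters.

Step 1: 1 trees catch fire, 1 burn out
  TTTTT
  TTTTT
  TTTT.
  TTTTT
  TTT.T
  TT..F
Step 2: 1 trees catch fire, 1 burn out
  TTTTT
  TTTTT
  TTTT.
  TTTTT
  TTT.F
  TT...
Step 3: 1 trees catch fire, 1 burn out
  TTTTT
  TTTTT
  TTTT.
  TTTTF
  TTT..
  TT...
Step 4: 1 trees catch fire, 1 burn out
  TTTTT
  TTTTT
  TTTT.
  TTTF.
  TTT..
  TT...
Step 5: 2 trees catch fire, 1 burn out
  TTTTT
  TTTTT
  TTTF.
  TTF..
  TTT..
  TT...
Step 6: 4 trees catch fire, 2 burn out
  TTTTT
  TTTFT
  TTF..
  TF...
  TTF..
  TT...

TTTTT
TTTFT
TTF..
TF...
TTF..
TT...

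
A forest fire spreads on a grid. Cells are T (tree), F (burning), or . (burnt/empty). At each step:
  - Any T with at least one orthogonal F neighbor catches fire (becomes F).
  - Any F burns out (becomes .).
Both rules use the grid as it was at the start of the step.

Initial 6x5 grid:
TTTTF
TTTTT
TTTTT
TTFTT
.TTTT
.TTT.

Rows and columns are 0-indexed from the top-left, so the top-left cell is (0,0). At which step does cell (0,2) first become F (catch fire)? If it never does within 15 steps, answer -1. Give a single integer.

Step 1: cell (0,2)='T' (+6 fires, +2 burnt)
Step 2: cell (0,2)='F' (+11 fires, +6 burnt)
  -> target ignites at step 2
Step 3: cell (0,2)='.' (+6 fires, +11 burnt)
Step 4: cell (0,2)='.' (+2 fires, +6 burnt)
Step 5: cell (0,2)='.' (+0 fires, +2 burnt)
  fire out at step 5

2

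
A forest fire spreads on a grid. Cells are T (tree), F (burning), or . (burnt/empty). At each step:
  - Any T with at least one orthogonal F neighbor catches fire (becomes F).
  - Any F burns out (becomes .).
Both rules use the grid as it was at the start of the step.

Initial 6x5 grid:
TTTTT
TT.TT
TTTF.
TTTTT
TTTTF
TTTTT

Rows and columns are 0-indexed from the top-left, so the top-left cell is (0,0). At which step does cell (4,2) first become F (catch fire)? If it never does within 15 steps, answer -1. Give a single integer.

Step 1: cell (4,2)='T' (+6 fires, +2 burnt)
Step 2: cell (4,2)='F' (+6 fires, +6 burnt)
  -> target ignites at step 2
Step 3: cell (4,2)='.' (+7 fires, +6 burnt)
Step 4: cell (4,2)='.' (+5 fires, +7 burnt)
Step 5: cell (4,2)='.' (+2 fires, +5 burnt)
Step 6: cell (4,2)='.' (+0 fires, +2 burnt)
  fire out at step 6

2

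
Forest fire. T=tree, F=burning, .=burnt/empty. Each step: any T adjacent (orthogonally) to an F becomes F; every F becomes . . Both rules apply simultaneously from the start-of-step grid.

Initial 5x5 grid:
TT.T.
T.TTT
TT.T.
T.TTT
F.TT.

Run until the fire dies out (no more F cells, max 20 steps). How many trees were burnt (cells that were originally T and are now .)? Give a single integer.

Step 1: +1 fires, +1 burnt (F count now 1)
Step 2: +1 fires, +1 burnt (F count now 1)
Step 3: +2 fires, +1 burnt (F count now 2)
Step 4: +1 fires, +2 burnt (F count now 1)
Step 5: +1 fires, +1 burnt (F count now 1)
Step 6: +0 fires, +1 burnt (F count now 0)
Fire out after step 6
Initially T: 16, now '.': 15
Total burnt (originally-T cells now '.'): 6

Answer: 6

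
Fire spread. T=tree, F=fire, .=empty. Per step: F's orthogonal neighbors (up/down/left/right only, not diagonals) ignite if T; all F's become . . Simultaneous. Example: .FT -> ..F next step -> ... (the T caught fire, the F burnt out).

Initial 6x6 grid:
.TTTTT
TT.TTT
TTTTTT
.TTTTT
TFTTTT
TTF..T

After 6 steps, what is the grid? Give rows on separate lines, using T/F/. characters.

Step 1: 4 trees catch fire, 2 burn out
  .TTTTT
  TT.TTT
  TTTTTT
  .FTTTT
  F.FTTT
  TF...T
Step 2: 4 trees catch fire, 4 burn out
  .TTTTT
  TT.TTT
  TFTTTT
  ..FTTT
  ...FTT
  F....T
Step 3: 5 trees catch fire, 4 burn out
  .TTTTT
  TF.TTT
  F.FTTT
  ...FTT
  ....FT
  .....T
Step 4: 5 trees catch fire, 5 burn out
  .FTTTT
  F..TTT
  ...FTT
  ....FT
  .....F
  .....T
Step 5: 5 trees catch fire, 5 burn out
  ..FTTT
  ...FTT
  ....FT
  .....F
  ......
  .....F
Step 6: 3 trees catch fire, 5 burn out
  ...FTT
  ....FT
  .....F
  ......
  ......
  ......

...FTT
....FT
.....F
......
......
......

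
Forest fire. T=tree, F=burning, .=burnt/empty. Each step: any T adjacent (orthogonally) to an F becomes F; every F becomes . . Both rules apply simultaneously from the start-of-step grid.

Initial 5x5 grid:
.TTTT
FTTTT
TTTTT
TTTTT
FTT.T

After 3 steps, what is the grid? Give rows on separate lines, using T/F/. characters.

Step 1: 4 trees catch fire, 2 burn out
  .TTTT
  .FTTT
  FTTTT
  FTTTT
  .FT.T
Step 2: 5 trees catch fire, 4 burn out
  .FTTT
  ..FTT
  .FTTT
  .FTTT
  ..F.T
Step 3: 4 trees catch fire, 5 burn out
  ..FTT
  ...FT
  ..FTT
  ..FTT
  ....T

..FTT
...FT
..FTT
..FTT
....T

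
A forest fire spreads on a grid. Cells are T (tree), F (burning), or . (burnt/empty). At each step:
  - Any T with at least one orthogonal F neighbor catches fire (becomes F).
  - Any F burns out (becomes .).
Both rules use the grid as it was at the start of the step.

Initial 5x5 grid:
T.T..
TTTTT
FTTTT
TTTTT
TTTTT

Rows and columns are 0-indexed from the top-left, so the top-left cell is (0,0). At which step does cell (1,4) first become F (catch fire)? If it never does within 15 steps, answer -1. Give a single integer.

Step 1: cell (1,4)='T' (+3 fires, +1 burnt)
Step 2: cell (1,4)='T' (+5 fires, +3 burnt)
Step 3: cell (1,4)='T' (+4 fires, +5 burnt)
Step 4: cell (1,4)='T' (+5 fires, +4 burnt)
Step 5: cell (1,4)='F' (+3 fires, +5 burnt)
  -> target ignites at step 5
Step 6: cell (1,4)='.' (+1 fires, +3 burnt)
Step 7: cell (1,4)='.' (+0 fires, +1 burnt)
  fire out at step 7

5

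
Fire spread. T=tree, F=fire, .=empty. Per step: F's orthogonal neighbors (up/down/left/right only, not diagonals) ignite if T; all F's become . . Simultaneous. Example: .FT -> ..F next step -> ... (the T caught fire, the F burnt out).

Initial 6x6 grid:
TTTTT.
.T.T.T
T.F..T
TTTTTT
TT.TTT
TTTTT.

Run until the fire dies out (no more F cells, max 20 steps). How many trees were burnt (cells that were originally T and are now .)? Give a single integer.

Step 1: +1 fires, +1 burnt (F count now 1)
Step 2: +2 fires, +1 burnt (F count now 2)
Step 3: +4 fires, +2 burnt (F count now 4)
Step 4: +6 fires, +4 burnt (F count now 6)
Step 5: +5 fires, +6 burnt (F count now 5)
Step 6: +1 fires, +5 burnt (F count now 1)
Step 7: +0 fires, +1 burnt (F count now 0)
Fire out after step 7
Initially T: 26, now '.': 29
Total burnt (originally-T cells now '.'): 19

Answer: 19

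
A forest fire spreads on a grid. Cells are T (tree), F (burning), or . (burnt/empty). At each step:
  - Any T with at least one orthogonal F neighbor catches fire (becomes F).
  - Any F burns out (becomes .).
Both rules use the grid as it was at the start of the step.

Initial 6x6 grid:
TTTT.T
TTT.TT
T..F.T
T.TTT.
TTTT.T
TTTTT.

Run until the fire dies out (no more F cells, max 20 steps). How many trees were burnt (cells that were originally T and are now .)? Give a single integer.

Answer: 21

Derivation:
Step 1: +1 fires, +1 burnt (F count now 1)
Step 2: +3 fires, +1 burnt (F count now 3)
Step 3: +2 fires, +3 burnt (F count now 2)
Step 4: +3 fires, +2 burnt (F count now 3)
Step 5: +2 fires, +3 burnt (F count now 2)
Step 6: +2 fires, +2 burnt (F count now 2)
Step 7: +1 fires, +2 burnt (F count now 1)
Step 8: +1 fires, +1 burnt (F count now 1)
Step 9: +2 fires, +1 burnt (F count now 2)
Step 10: +2 fires, +2 burnt (F count now 2)
Step 11: +1 fires, +2 burnt (F count now 1)
Step 12: +1 fires, +1 burnt (F count now 1)
Step 13: +0 fires, +1 burnt (F count now 0)
Fire out after step 13
Initially T: 26, now '.': 31
Total burnt (originally-T cells now '.'): 21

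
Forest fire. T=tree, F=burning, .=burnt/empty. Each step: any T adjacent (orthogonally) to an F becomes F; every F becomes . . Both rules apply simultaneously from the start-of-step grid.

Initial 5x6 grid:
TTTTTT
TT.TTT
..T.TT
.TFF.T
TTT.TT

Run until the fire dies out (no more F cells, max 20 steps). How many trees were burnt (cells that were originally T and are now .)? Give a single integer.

Step 1: +3 fires, +2 burnt (F count now 3)
Step 2: +1 fires, +3 burnt (F count now 1)
Step 3: +1 fires, +1 burnt (F count now 1)
Step 4: +0 fires, +1 burnt (F count now 0)
Fire out after step 4
Initially T: 21, now '.': 14
Total burnt (originally-T cells now '.'): 5

Answer: 5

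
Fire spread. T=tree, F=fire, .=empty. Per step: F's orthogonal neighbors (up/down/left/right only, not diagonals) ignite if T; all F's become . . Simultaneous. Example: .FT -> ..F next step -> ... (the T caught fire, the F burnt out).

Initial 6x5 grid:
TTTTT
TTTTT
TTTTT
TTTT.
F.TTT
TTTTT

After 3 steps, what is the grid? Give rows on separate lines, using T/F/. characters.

Step 1: 2 trees catch fire, 1 burn out
  TTTTT
  TTTTT
  TTTTT
  FTTT.
  ..TTT
  FTTTT
Step 2: 3 trees catch fire, 2 burn out
  TTTTT
  TTTTT
  FTTTT
  .FTT.
  ..TTT
  .FTTT
Step 3: 4 trees catch fire, 3 burn out
  TTTTT
  FTTTT
  .FTTT
  ..FT.
  ..TTT
  ..FTT

TTTTT
FTTTT
.FTTT
..FT.
..TTT
..FTT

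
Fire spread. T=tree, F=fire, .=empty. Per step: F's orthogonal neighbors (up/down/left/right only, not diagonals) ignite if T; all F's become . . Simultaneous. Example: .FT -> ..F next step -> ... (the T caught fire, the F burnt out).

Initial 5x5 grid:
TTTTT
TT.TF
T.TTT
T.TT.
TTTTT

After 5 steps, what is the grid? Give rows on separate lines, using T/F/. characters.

Step 1: 3 trees catch fire, 1 burn out
  TTTTF
  TT.F.
  T.TTF
  T.TT.
  TTTTT
Step 2: 2 trees catch fire, 3 burn out
  TTTF.
  TT...
  T.TF.
  T.TT.
  TTTTT
Step 3: 3 trees catch fire, 2 burn out
  TTF..
  TT...
  T.F..
  T.TF.
  TTTTT
Step 4: 3 trees catch fire, 3 burn out
  TF...
  TT...
  T....
  T.F..
  TTTFT
Step 5: 4 trees catch fire, 3 burn out
  F....
  TF...
  T....
  T....
  TTF.F

F....
TF...
T....
T....
TTF.F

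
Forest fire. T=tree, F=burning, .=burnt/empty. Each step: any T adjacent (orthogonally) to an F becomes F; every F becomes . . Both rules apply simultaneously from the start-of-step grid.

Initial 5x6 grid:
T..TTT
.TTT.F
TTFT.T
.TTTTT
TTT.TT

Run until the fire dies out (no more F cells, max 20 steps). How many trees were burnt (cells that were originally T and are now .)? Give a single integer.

Answer: 20

Derivation:
Step 1: +6 fires, +2 burnt (F count now 6)
Step 2: +8 fires, +6 burnt (F count now 8)
Step 3: +4 fires, +8 burnt (F count now 4)
Step 4: +2 fires, +4 burnt (F count now 2)
Step 5: +0 fires, +2 burnt (F count now 0)
Fire out after step 5
Initially T: 21, now '.': 29
Total burnt (originally-T cells now '.'): 20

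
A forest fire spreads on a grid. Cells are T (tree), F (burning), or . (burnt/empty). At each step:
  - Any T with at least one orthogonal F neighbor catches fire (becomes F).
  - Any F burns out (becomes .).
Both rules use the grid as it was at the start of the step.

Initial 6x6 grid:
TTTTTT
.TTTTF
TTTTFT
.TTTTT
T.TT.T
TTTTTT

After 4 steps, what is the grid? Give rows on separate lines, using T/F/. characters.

Step 1: 5 trees catch fire, 2 burn out
  TTTTTF
  .TTTF.
  TTTF.F
  .TTTFT
  T.TT.T
  TTTTTT
Step 2: 5 trees catch fire, 5 burn out
  TTTTF.
  .TTF..
  TTF...
  .TTF.F
  T.TT.T
  TTTTTT
Step 3: 6 trees catch fire, 5 burn out
  TTTF..
  .TF...
  TF....
  .TF...
  T.TF.F
  TTTTTT
Step 4: 7 trees catch fire, 6 burn out
  TTF...
  .F....
  F.....
  .F....
  T.F...
  TTTFTF

TTF...
.F....
F.....
.F....
T.F...
TTTFTF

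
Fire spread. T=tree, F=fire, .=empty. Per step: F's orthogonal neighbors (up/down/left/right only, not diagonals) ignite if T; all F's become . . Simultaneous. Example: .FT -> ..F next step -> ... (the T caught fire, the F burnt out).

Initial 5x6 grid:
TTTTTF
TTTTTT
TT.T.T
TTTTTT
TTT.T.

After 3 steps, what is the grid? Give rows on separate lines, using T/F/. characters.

Step 1: 2 trees catch fire, 1 burn out
  TTTTF.
  TTTTTF
  TT.T.T
  TTTTTT
  TTT.T.
Step 2: 3 trees catch fire, 2 burn out
  TTTF..
  TTTTF.
  TT.T.F
  TTTTTT
  TTT.T.
Step 3: 3 trees catch fire, 3 burn out
  TTF...
  TTTF..
  TT.T..
  TTTTTF
  TTT.T.

TTF...
TTTF..
TT.T..
TTTTTF
TTT.T.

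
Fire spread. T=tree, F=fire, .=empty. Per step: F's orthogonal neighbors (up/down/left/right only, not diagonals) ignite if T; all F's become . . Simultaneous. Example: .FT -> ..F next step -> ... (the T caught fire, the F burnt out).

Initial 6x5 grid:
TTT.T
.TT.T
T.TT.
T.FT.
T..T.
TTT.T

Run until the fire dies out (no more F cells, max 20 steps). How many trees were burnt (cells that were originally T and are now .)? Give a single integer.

Answer: 9

Derivation:
Step 1: +2 fires, +1 burnt (F count now 2)
Step 2: +3 fires, +2 burnt (F count now 3)
Step 3: +2 fires, +3 burnt (F count now 2)
Step 4: +1 fires, +2 burnt (F count now 1)
Step 5: +1 fires, +1 burnt (F count now 1)
Step 6: +0 fires, +1 burnt (F count now 0)
Fire out after step 6
Initially T: 18, now '.': 21
Total burnt (originally-T cells now '.'): 9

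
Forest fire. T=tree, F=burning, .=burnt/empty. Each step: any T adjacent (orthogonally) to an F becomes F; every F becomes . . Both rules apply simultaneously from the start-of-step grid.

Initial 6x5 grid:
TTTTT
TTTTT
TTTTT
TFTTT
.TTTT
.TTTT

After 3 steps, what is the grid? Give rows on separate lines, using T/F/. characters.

Step 1: 4 trees catch fire, 1 burn out
  TTTTT
  TTTTT
  TFTTT
  F.FTT
  .FTTT
  .TTTT
Step 2: 6 trees catch fire, 4 burn out
  TTTTT
  TFTTT
  F.FTT
  ...FT
  ..FTT
  .FTTT
Step 3: 7 trees catch fire, 6 burn out
  TFTTT
  F.FTT
  ...FT
  ....F
  ...FT
  ..FTT

TFTTT
F.FTT
...FT
....F
...FT
..FTT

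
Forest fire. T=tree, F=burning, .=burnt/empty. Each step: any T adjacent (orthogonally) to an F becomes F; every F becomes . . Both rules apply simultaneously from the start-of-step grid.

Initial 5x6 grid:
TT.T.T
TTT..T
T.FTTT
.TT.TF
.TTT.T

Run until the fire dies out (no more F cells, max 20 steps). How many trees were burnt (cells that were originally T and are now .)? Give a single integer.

Answer: 18

Derivation:
Step 1: +6 fires, +2 burnt (F count now 6)
Step 2: +5 fires, +6 burnt (F count now 5)
Step 3: +5 fires, +5 burnt (F count now 5)
Step 4: +2 fires, +5 burnt (F count now 2)
Step 5: +0 fires, +2 burnt (F count now 0)
Fire out after step 5
Initially T: 19, now '.': 29
Total burnt (originally-T cells now '.'): 18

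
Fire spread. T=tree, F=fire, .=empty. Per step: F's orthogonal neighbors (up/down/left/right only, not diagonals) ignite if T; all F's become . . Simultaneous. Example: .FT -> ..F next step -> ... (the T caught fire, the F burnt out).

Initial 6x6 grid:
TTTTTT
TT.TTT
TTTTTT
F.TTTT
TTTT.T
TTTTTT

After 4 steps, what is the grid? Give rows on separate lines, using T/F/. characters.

Step 1: 2 trees catch fire, 1 burn out
  TTTTTT
  TT.TTT
  FTTTTT
  ..TTTT
  FTTT.T
  TTTTTT
Step 2: 4 trees catch fire, 2 burn out
  TTTTTT
  FT.TTT
  .FTTTT
  ..TTTT
  .FTT.T
  FTTTTT
Step 3: 5 trees catch fire, 4 burn out
  FTTTTT
  .F.TTT
  ..FTTT
  ..TTTT
  ..FT.T
  .FTTTT
Step 4: 5 trees catch fire, 5 burn out
  .FTTTT
  ...TTT
  ...FTT
  ..FTTT
  ...F.T
  ..FTTT

.FTTTT
...TTT
...FTT
..FTTT
...F.T
..FTTT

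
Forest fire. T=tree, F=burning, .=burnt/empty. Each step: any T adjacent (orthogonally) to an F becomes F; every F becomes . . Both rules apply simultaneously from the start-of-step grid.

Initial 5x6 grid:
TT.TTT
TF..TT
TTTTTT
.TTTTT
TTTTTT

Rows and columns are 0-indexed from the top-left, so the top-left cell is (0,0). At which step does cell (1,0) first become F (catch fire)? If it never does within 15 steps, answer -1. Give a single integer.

Step 1: cell (1,0)='F' (+3 fires, +1 burnt)
  -> target ignites at step 1
Step 2: cell (1,0)='.' (+4 fires, +3 burnt)
Step 3: cell (1,0)='.' (+3 fires, +4 burnt)
Step 4: cell (1,0)='.' (+4 fires, +3 burnt)
Step 5: cell (1,0)='.' (+4 fires, +4 burnt)
Step 6: cell (1,0)='.' (+4 fires, +4 burnt)
Step 7: cell (1,0)='.' (+3 fires, +4 burnt)
Step 8: cell (1,0)='.' (+0 fires, +3 burnt)
  fire out at step 8

1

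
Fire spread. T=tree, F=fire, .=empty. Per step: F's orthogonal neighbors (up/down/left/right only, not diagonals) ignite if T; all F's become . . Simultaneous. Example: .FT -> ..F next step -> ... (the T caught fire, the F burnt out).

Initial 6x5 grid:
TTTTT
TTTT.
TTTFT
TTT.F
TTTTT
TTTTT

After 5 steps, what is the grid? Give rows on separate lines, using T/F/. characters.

Step 1: 4 trees catch fire, 2 burn out
  TTTTT
  TTTF.
  TTF.F
  TTT..
  TTTTF
  TTTTT
Step 2: 6 trees catch fire, 4 burn out
  TTTFT
  TTF..
  TF...
  TTF..
  TTTF.
  TTTTF
Step 3: 7 trees catch fire, 6 burn out
  TTF.F
  TF...
  F....
  TF...
  TTF..
  TTTF.
Step 4: 5 trees catch fire, 7 burn out
  TF...
  F....
  .....
  F....
  TF...
  TTF..
Step 5: 3 trees catch fire, 5 burn out
  F....
  .....
  .....
  .....
  F....
  TF...

F....
.....
.....
.....
F....
TF...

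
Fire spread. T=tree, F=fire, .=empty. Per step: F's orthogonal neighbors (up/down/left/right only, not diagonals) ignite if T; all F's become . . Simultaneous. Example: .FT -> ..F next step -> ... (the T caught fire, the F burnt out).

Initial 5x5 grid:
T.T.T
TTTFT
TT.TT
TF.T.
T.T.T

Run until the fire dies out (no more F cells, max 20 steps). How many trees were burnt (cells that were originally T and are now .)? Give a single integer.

Step 1: +5 fires, +2 burnt (F count now 5)
Step 2: +7 fires, +5 burnt (F count now 7)
Step 3: +1 fires, +7 burnt (F count now 1)
Step 4: +1 fires, +1 burnt (F count now 1)
Step 5: +0 fires, +1 burnt (F count now 0)
Fire out after step 5
Initially T: 16, now '.': 23
Total burnt (originally-T cells now '.'): 14

Answer: 14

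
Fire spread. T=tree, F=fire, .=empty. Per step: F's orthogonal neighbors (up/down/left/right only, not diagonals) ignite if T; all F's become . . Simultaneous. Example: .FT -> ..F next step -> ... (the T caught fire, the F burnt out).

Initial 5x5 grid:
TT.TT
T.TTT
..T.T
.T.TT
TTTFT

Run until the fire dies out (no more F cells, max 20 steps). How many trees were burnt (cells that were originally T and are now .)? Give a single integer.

Answer: 14

Derivation:
Step 1: +3 fires, +1 burnt (F count now 3)
Step 2: +2 fires, +3 burnt (F count now 2)
Step 3: +3 fires, +2 burnt (F count now 3)
Step 4: +1 fires, +3 burnt (F count now 1)
Step 5: +2 fires, +1 burnt (F count now 2)
Step 6: +2 fires, +2 burnt (F count now 2)
Step 7: +1 fires, +2 burnt (F count now 1)
Step 8: +0 fires, +1 burnt (F count now 0)
Fire out after step 8
Initially T: 17, now '.': 22
Total burnt (originally-T cells now '.'): 14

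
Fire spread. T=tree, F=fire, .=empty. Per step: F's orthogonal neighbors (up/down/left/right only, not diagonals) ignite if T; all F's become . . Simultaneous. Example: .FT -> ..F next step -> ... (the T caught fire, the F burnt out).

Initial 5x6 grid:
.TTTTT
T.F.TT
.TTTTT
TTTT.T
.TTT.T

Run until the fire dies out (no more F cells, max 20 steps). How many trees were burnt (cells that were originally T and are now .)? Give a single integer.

Answer: 21

Derivation:
Step 1: +2 fires, +1 burnt (F count now 2)
Step 2: +5 fires, +2 burnt (F count now 5)
Step 3: +5 fires, +5 burnt (F count now 5)
Step 4: +6 fires, +5 burnt (F count now 6)
Step 5: +2 fires, +6 burnt (F count now 2)
Step 6: +1 fires, +2 burnt (F count now 1)
Step 7: +0 fires, +1 burnt (F count now 0)
Fire out after step 7
Initially T: 22, now '.': 29
Total burnt (originally-T cells now '.'): 21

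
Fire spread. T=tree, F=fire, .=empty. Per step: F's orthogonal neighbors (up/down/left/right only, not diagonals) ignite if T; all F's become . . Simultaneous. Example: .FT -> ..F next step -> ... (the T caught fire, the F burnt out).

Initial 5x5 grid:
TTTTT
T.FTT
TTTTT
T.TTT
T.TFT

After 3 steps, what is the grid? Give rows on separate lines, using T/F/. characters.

Step 1: 6 trees catch fire, 2 burn out
  TTFTT
  T..FT
  TTFTT
  T.TFT
  T.F.F
Step 2: 7 trees catch fire, 6 burn out
  TF.FT
  T...F
  TF.FT
  T.F.F
  T....
Step 3: 4 trees catch fire, 7 burn out
  F...F
  T....
  F...F
  T....
  T....

F...F
T....
F...F
T....
T....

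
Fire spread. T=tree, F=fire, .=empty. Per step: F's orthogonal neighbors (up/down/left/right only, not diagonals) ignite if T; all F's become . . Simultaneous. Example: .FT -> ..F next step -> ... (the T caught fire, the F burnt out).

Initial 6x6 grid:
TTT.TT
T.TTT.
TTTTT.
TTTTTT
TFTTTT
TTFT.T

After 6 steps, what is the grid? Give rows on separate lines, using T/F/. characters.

Step 1: 5 trees catch fire, 2 burn out
  TTT.TT
  T.TTT.
  TTTTT.
  TFTTTT
  F.FTTT
  TF.F.T
Step 2: 5 trees catch fire, 5 burn out
  TTT.TT
  T.TTT.
  TFTTT.
  F.FTTT
  ...FTT
  F....T
Step 3: 4 trees catch fire, 5 burn out
  TTT.TT
  T.TTT.
  F.FTT.
  ...FTT
  ....FT
  .....T
Step 4: 5 trees catch fire, 4 burn out
  TTT.TT
  F.FTT.
  ...FT.
  ....FT
  .....F
  .....T
Step 5: 6 trees catch fire, 5 burn out
  FTF.TT
  ...FT.
  ....F.
  .....F
  ......
  .....F
Step 6: 2 trees catch fire, 6 burn out
  .F..TT
  ....F.
  ......
  ......
  ......
  ......

.F..TT
....F.
......
......
......
......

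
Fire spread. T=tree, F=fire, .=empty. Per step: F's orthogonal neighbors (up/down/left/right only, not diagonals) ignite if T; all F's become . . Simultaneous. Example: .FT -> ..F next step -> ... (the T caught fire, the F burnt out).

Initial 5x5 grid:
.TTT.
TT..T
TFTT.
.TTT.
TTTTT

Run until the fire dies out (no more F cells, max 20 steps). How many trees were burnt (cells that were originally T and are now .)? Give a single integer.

Answer: 16

Derivation:
Step 1: +4 fires, +1 burnt (F count now 4)
Step 2: +5 fires, +4 burnt (F count now 5)
Step 3: +4 fires, +5 burnt (F count now 4)
Step 4: +2 fires, +4 burnt (F count now 2)
Step 5: +1 fires, +2 burnt (F count now 1)
Step 6: +0 fires, +1 burnt (F count now 0)
Fire out after step 6
Initially T: 17, now '.': 24
Total burnt (originally-T cells now '.'): 16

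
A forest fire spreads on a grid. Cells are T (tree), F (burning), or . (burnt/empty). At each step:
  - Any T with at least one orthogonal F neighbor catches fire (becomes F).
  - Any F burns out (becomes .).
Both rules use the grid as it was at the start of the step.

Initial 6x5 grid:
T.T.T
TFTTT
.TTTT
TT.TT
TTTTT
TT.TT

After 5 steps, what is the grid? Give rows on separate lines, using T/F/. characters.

Step 1: 3 trees catch fire, 1 burn out
  T.T.T
  F.FTT
  .FTTT
  TT.TT
  TTTTT
  TT.TT
Step 2: 5 trees catch fire, 3 burn out
  F.F.T
  ...FT
  ..FTT
  TF.TT
  TTTTT
  TT.TT
Step 3: 4 trees catch fire, 5 burn out
  ....T
  ....F
  ...FT
  F..TT
  TFTTT
  TT.TT
Step 4: 6 trees catch fire, 4 burn out
  ....F
  .....
  ....F
  ...FT
  F.FTT
  TF.TT
Step 5: 3 trees catch fire, 6 burn out
  .....
  .....
  .....
  ....F
  ...FT
  F..TT

.....
.....
.....
....F
...FT
F..TT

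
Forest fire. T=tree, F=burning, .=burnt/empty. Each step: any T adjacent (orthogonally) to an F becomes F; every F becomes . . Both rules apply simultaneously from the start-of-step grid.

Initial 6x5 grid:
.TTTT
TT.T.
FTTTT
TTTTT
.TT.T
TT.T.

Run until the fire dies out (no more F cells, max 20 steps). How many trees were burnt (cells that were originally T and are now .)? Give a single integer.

Answer: 21

Derivation:
Step 1: +3 fires, +1 burnt (F count now 3)
Step 2: +3 fires, +3 burnt (F count now 3)
Step 3: +4 fires, +3 burnt (F count now 4)
Step 4: +6 fires, +4 burnt (F count now 6)
Step 5: +3 fires, +6 burnt (F count now 3)
Step 6: +2 fires, +3 burnt (F count now 2)
Step 7: +0 fires, +2 burnt (F count now 0)
Fire out after step 7
Initially T: 22, now '.': 29
Total burnt (originally-T cells now '.'): 21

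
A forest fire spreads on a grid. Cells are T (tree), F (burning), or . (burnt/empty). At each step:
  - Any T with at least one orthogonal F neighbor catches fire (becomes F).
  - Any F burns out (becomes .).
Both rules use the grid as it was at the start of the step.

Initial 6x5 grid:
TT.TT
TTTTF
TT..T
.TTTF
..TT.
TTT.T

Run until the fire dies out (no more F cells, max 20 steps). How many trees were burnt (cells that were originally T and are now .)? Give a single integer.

Answer: 19

Derivation:
Step 1: +4 fires, +2 burnt (F count now 4)
Step 2: +4 fires, +4 burnt (F count now 4)
Step 3: +3 fires, +4 burnt (F count now 3)
Step 4: +4 fires, +3 burnt (F count now 4)
Step 5: +3 fires, +4 burnt (F count now 3)
Step 6: +1 fires, +3 burnt (F count now 1)
Step 7: +0 fires, +1 burnt (F count now 0)
Fire out after step 7
Initially T: 20, now '.': 29
Total burnt (originally-T cells now '.'): 19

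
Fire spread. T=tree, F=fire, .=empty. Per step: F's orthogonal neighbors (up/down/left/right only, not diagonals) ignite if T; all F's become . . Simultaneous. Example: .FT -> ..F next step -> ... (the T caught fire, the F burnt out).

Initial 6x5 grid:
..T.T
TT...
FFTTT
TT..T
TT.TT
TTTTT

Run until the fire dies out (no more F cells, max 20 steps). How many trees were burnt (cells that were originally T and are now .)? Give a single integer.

Answer: 17

Derivation:
Step 1: +5 fires, +2 burnt (F count now 5)
Step 2: +3 fires, +5 burnt (F count now 3)
Step 3: +3 fires, +3 burnt (F count now 3)
Step 4: +2 fires, +3 burnt (F count now 2)
Step 5: +2 fires, +2 burnt (F count now 2)
Step 6: +2 fires, +2 burnt (F count now 2)
Step 7: +0 fires, +2 burnt (F count now 0)
Fire out after step 7
Initially T: 19, now '.': 28
Total burnt (originally-T cells now '.'): 17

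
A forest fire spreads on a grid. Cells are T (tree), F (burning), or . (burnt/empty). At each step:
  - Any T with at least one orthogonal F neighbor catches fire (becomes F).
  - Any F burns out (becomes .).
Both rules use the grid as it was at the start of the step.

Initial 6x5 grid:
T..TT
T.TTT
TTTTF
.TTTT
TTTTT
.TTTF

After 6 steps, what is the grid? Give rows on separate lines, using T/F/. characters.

Step 1: 5 trees catch fire, 2 burn out
  T..TT
  T.TTF
  TTTF.
  .TTTF
  TTTTF
  .TTF.
Step 2: 6 trees catch fire, 5 burn out
  T..TF
  T.TF.
  TTF..
  .TTF.
  TTTF.
  .TF..
Step 3: 6 trees catch fire, 6 burn out
  T..F.
  T.F..
  TF...
  .TF..
  TTF..
  .F...
Step 4: 3 trees catch fire, 6 burn out
  T....
  T....
  F....
  .F...
  TF...
  .....
Step 5: 2 trees catch fire, 3 burn out
  T....
  F....
  .....
  .....
  F....
  .....
Step 6: 1 trees catch fire, 2 burn out
  F....
  .....
  .....
  .....
  .....
  .....

F....
.....
.....
.....
.....
.....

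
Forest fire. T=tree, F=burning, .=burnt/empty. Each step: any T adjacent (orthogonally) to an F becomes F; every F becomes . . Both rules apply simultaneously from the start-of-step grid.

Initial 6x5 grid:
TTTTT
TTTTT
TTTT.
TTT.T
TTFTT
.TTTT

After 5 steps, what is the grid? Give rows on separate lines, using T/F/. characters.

Step 1: 4 trees catch fire, 1 burn out
  TTTTT
  TTTTT
  TTTT.
  TTF.T
  TF.FT
  .TFTT
Step 2: 6 trees catch fire, 4 burn out
  TTTTT
  TTTTT
  TTFT.
  TF..T
  F...F
  .F.FT
Step 3: 6 trees catch fire, 6 burn out
  TTTTT
  TTFTT
  TF.F.
  F...F
  .....
  ....F
Step 4: 4 trees catch fire, 6 burn out
  TTFTT
  TF.FT
  F....
  .....
  .....
  .....
Step 5: 4 trees catch fire, 4 burn out
  TF.FT
  F...F
  .....
  .....
  .....
  .....

TF.FT
F...F
.....
.....
.....
.....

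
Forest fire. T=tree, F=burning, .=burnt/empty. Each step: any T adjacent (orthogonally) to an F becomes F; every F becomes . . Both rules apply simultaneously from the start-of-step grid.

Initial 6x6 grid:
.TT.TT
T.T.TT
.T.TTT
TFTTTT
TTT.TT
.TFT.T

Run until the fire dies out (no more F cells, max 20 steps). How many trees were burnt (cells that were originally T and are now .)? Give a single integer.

Step 1: +7 fires, +2 burnt (F count now 7)
Step 2: +2 fires, +7 burnt (F count now 2)
Step 3: +2 fires, +2 burnt (F count now 2)
Step 4: +3 fires, +2 burnt (F count now 3)
Step 5: +3 fires, +3 burnt (F count now 3)
Step 6: +3 fires, +3 burnt (F count now 3)
Step 7: +1 fires, +3 burnt (F count now 1)
Step 8: +0 fires, +1 burnt (F count now 0)
Fire out after step 8
Initially T: 25, now '.': 32
Total burnt (originally-T cells now '.'): 21

Answer: 21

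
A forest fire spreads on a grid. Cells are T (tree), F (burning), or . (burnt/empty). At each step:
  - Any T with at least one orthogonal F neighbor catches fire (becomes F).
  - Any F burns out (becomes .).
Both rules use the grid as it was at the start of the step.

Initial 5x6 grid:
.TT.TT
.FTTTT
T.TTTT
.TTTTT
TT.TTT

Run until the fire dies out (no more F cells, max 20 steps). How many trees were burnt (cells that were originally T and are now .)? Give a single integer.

Answer: 22

Derivation:
Step 1: +2 fires, +1 burnt (F count now 2)
Step 2: +3 fires, +2 burnt (F count now 3)
Step 3: +3 fires, +3 burnt (F count now 3)
Step 4: +5 fires, +3 burnt (F count now 5)
Step 5: +5 fires, +5 burnt (F count now 5)
Step 6: +3 fires, +5 burnt (F count now 3)
Step 7: +1 fires, +3 burnt (F count now 1)
Step 8: +0 fires, +1 burnt (F count now 0)
Fire out after step 8
Initially T: 23, now '.': 29
Total burnt (originally-T cells now '.'): 22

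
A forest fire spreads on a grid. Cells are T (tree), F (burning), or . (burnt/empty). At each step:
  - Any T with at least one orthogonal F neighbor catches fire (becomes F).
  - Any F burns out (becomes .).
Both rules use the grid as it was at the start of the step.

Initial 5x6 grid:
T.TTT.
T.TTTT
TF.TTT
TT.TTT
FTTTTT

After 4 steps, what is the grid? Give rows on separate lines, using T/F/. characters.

Step 1: 4 trees catch fire, 2 burn out
  T.TTT.
  T.TTTT
  F..TTT
  FF.TTT
  .FTTTT
Step 2: 2 trees catch fire, 4 burn out
  T.TTT.
  F.TTTT
  ...TTT
  ...TTT
  ..FTTT
Step 3: 2 trees catch fire, 2 burn out
  F.TTT.
  ..TTTT
  ...TTT
  ...TTT
  ...FTT
Step 4: 2 trees catch fire, 2 burn out
  ..TTT.
  ..TTTT
  ...TTT
  ...FTT
  ....FT

..TTT.
..TTTT
...TTT
...FTT
....FT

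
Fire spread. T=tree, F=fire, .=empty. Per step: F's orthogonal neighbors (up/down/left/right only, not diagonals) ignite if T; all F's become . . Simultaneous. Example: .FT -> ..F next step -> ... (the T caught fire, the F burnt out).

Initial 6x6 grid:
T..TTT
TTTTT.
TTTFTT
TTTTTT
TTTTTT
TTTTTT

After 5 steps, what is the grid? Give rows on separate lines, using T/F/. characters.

Step 1: 4 trees catch fire, 1 burn out
  T..TTT
  TTTFT.
  TTF.FT
  TTTFTT
  TTTTTT
  TTTTTT
Step 2: 8 trees catch fire, 4 burn out
  T..FTT
  TTF.F.
  TF...F
  TTF.FT
  TTTFTT
  TTTTTT
Step 3: 8 trees catch fire, 8 burn out
  T...FT
  TF....
  F.....
  TF...F
  TTF.FT
  TTTFTT
Step 4: 7 trees catch fire, 8 burn out
  T....F
  F.....
  ......
  F.....
  TF...F
  TTF.FT
Step 5: 4 trees catch fire, 7 burn out
  F.....
  ......
  ......
  ......
  F.....
  TF...F

F.....
......
......
......
F.....
TF...F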